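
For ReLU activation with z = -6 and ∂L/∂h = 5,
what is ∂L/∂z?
∂L/∂z = 0

h = ReLU(-6) = 0
Since z < 0: ∂h/∂z = 0
∂L/∂z = ∂L/∂h · ∂h/∂z = 5 × 0 = 0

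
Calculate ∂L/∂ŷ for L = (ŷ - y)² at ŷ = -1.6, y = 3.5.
∂L/∂ŷ = -10.2

∂L/∂ŷ = 2(ŷ - y) = 2(-1.6 - 3.5) = 2(-5.1) = -10.2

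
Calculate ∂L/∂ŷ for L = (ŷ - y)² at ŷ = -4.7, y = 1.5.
∂L/∂ŷ = -12.4

∂L/∂ŷ = 2(ŷ - y) = 2(-4.7 - 1.5) = 2(-6.2) = -12.4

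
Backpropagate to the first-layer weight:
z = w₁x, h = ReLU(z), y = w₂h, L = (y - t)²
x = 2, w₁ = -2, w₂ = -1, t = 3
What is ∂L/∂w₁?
∂L/∂w₁ = 0

Forward pass:
z = w₁x = -2×2 = -4
h = ReLU(-4) = 0
y = w₂h = -1×0 = 0

Backward pass:
∂L/∂y = 2(y - t) = 2(0 - 3) = -6
∂y/∂h = w₂ = -1
∂h/∂z = 0 (ReLU derivative)
∂z/∂w₁ = x = 2

∂L/∂w₁ = -6 × -1 × 0 × 2 = 0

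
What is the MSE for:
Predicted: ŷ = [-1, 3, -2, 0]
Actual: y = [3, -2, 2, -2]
MSE = 15.25

MSE = (1/4)((-1-3)² + (3--2)² + (-2-2)² + (0--2)²) = (1/4)(16 + 25 + 16 + 4) = 15.25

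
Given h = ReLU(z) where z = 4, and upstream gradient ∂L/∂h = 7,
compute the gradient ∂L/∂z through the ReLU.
∂L/∂z = 7

h = ReLU(4) = 4
Since z > 0: ∂h/∂z = 1
∂L/∂z = ∂L/∂h · ∂h/∂z = 7 × 1 = 7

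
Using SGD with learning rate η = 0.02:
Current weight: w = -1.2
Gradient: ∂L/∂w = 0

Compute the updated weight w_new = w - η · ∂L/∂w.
w_new = -1.2

w_new = w - η·∂L/∂w = -1.2 - 0.02×(0) = -1.2 - (0) = -1.2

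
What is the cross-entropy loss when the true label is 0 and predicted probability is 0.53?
L = 0.755

L = -0·log(0.53) - 1·log(0.47) = -log(0.47) = 0.755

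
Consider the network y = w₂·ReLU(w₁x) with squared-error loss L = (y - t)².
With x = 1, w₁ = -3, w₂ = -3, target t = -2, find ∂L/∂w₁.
∂L/∂w₁ = 0

Forward pass:
z = w₁x = -3×1 = -3
h = ReLU(-3) = 0
y = w₂h = -3×0 = 0

Backward pass:
∂L/∂y = 2(y - t) = 2(0 - -2) = 4
∂y/∂h = w₂ = -3
∂h/∂z = 0 (ReLU derivative)
∂z/∂w₁ = x = 1

∂L/∂w₁ = 4 × -3 × 0 × 1 = 0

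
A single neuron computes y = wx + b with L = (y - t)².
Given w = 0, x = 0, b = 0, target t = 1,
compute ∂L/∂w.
∂L/∂w = 0

y = wx + b = (0)(0) + 0 = 0
∂L/∂y = 2(y - t) = 2(0 - 1) = -2
∂y/∂w = x = 0
∂L/∂w = ∂L/∂y · ∂y/∂w = -2 × 0 = 0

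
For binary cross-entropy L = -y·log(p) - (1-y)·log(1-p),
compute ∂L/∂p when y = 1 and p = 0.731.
∂L/∂p = -1.368

∂L/∂p = -y/p + (1-y)/(1-p) = -1/0.731 + 0 = -1.368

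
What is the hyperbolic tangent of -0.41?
-0.3885

tanh(-0.41) = (e^(-0.41) - e^(0.41))/(e^(-0.41) + e^(0.41)) = -0.3885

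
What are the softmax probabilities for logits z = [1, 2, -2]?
p = [0.2654, 0.7214, 0.0132]

exp(z) = [2.718, 7.389, 0.1353]
Sum = 10.24
p = [0.2654, 0.7214, 0.0132]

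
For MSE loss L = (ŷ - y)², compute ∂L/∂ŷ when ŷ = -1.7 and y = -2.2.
∂L/∂ŷ = 1.0

∂L/∂ŷ = 2(ŷ - y) = 2(-1.7 - -2.2) = 2(0.5) = 1.0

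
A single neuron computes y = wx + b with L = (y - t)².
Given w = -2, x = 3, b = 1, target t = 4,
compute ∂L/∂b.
∂L/∂b = -18

y = wx + b = (-2)(3) + 1 = -5
∂L/∂y = 2(y - t) = 2(-5 - 4) = -18
∂y/∂b = 1
∂L/∂b = ∂L/∂y · ∂y/∂b = -18 × 1 = -18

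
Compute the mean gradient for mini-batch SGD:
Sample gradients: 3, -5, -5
Average gradient = -2.333

Average = (1/3)(3 + -5 + -5) = -7/3 = -2.333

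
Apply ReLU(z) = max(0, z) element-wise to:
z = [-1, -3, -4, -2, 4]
h = [0, 0, 0, 0, 4]

ReLU applied element-wise: max(0,-1)=0, max(0,-3)=0, max(0,-4)=0, max(0,-2)=0, max(0,4)=4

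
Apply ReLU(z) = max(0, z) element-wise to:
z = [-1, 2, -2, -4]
h = [0, 2, 0, 0]

ReLU applied element-wise: max(0,-1)=0, max(0,2)=2, max(0,-2)=0, max(0,-4)=0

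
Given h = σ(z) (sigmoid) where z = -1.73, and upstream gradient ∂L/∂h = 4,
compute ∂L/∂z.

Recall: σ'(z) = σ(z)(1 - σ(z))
∂L/∂z = 0.5116

σ(-1.73) = 0.1506
σ'(-1.73) = σ(-1.73)(1 - σ(-1.73)) = 0.1506 × 0.8494 = 0.1279
∂L/∂z = ∂L/∂h · σ'(z) = 4 × 0.1279 = 0.5116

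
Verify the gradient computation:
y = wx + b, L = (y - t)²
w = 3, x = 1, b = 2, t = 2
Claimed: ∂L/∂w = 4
Incorrect

y = (3)(1) + 2 = 5
∂L/∂y = 2(y - t) = 2(5 - 2) = 6
∂y/∂w = x = 1
∂L/∂w = 6 × 1 = 6

Claimed value: 4
Incorrect: The correct gradient is 6.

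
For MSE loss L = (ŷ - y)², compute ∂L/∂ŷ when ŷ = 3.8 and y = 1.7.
∂L/∂ŷ = 4.2

∂L/∂ŷ = 2(ŷ - y) = 2(3.8 - 1.7) = 2(2.1) = 4.2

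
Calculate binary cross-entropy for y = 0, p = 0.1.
L = 0.1054

L = -0·log(0.1) - 1·log(0.9) = -log(0.9) = 0.1054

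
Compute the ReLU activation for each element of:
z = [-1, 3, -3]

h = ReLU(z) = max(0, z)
h = [0, 3, 0]

ReLU applied element-wise: max(0,-1)=0, max(0,3)=3, max(0,-3)=0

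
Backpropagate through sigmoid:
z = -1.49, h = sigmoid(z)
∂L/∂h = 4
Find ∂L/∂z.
∂L/∂z = 0.6004

σ(-1.49) = 0.1839
σ'(-1.49) = σ(-1.49)(1 - σ(-1.49)) = 0.1839 × 0.8161 = 0.1501
∂L/∂z = ∂L/∂h · σ'(z) = 4 × 0.1501 = 0.6004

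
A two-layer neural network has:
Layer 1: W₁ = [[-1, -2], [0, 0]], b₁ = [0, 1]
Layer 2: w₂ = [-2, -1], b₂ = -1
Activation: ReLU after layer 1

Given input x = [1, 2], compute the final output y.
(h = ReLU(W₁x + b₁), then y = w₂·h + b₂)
y = -2

Layer 1 pre-activation: z₁ = [-5, 1]
After ReLU: h = [0, 1]
Layer 2 output: y = -2×0 + -1×1 + -1 = -2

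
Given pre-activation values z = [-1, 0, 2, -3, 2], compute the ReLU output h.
h = [0, 0, 2, 0, 2]

ReLU applied element-wise: max(0,-1)=0, max(0,0)=0, max(0,2)=2, max(0,-3)=0, max(0,2)=2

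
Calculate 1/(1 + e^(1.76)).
0.1468

sigmoid(-1.76) = 1/(1 + e^(1.76)) = 1/(1 + 5.812) = 0.1468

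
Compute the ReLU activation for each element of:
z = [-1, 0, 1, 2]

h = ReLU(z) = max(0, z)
h = [0, 0, 1, 2]

ReLU applied element-wise: max(0,-1)=0, max(0,0)=0, max(0,1)=1, max(0,2)=2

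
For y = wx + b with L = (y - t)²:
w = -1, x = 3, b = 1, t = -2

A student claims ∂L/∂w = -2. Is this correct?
Incorrect

y = (-1)(3) + 1 = -2
∂L/∂y = 2(y - t) = 2(-2 - -2) = 0
∂y/∂w = x = 3
∂L/∂w = 0 × 3 = 0

Claimed value: -2
Incorrect: The correct gradient is 0.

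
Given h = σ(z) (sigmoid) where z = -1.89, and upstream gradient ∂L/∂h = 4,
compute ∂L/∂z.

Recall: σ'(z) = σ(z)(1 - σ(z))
∂L/∂z = 0.4561

σ(-1.89) = 0.1312
σ'(-1.89) = σ(-1.89)(1 - σ(-1.89)) = 0.1312 × 0.8688 = 0.114
∂L/∂z = ∂L/∂h · σ'(z) = 4 × 0.114 = 0.4561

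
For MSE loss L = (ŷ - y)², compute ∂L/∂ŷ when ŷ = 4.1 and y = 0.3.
∂L/∂ŷ = 7.6

∂L/∂ŷ = 2(ŷ - y) = 2(4.1 - 0.3) = 2(3.8) = 7.6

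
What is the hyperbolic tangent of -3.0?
-0.9951

tanh(-3.0) = (e^(-3.0) - e^(3.0))/(e^(-3.0) + e^(3.0)) = -0.9951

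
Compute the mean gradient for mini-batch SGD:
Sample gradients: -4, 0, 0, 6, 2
Average gradient = 0.8

Average = (1/5)(-4 + 0 + 0 + 6 + 2) = 4/5 = 0.8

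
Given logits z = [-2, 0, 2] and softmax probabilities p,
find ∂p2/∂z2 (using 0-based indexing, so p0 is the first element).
∂p2/∂z2 = 0.1154

p = softmax(z) = [0.01588, 0.1173, 0.8668]
p2 = 0.8668

∂p2/∂z2 = p2(1 - p2) = 0.8668 × (1 - 0.8668) = 0.1154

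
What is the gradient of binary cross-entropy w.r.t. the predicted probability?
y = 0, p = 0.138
∂L/∂p = 1.16

∂L/∂p = -y/p + (1-y)/(1-p) = 0 + 1/0.862 = 1.16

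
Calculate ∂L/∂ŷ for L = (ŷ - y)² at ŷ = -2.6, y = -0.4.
∂L/∂ŷ = -4.4

∂L/∂ŷ = 2(ŷ - y) = 2(-2.6 - -0.4) = 2(-2.2) = -4.4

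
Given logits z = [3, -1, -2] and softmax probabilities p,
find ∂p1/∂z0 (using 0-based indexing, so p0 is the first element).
∂p1/∂z0 = -0.01743

p = softmax(z) = [0.9756, 0.01787, 0.006573]
p1 = 0.01787, p0 = 0.9756

∂p1/∂z0 = -p1 × p0 = -0.01787 × 0.9756 = -0.01743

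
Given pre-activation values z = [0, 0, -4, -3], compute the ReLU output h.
h = [0, 0, 0, 0]

ReLU applied element-wise: max(0,0)=0, max(0,0)=0, max(0,-4)=0, max(0,-3)=0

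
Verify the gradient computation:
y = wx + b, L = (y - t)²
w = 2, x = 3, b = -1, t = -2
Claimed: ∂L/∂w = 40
Incorrect

y = (2)(3) + -1 = 5
∂L/∂y = 2(y - t) = 2(5 - -2) = 14
∂y/∂w = x = 3
∂L/∂w = 14 × 3 = 42

Claimed value: 40
Incorrect: The correct gradient is 42.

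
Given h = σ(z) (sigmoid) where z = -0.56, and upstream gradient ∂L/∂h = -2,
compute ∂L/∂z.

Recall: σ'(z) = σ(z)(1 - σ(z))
∂L/∂z = -0.4628

σ(-0.56) = 0.3635
σ'(-0.56) = σ(-0.56)(1 - σ(-0.56)) = 0.3635 × 0.6365 = 0.2314
∂L/∂z = ∂L/∂h · σ'(z) = -2 × 0.2314 = -0.4628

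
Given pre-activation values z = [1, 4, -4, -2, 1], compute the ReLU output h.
h = [1, 4, 0, 0, 1]

ReLU applied element-wise: max(0,1)=1, max(0,4)=4, max(0,-4)=0, max(0,-2)=0, max(0,1)=1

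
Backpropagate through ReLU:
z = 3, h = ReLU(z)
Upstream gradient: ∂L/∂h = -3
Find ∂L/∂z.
∂L/∂z = -3

h = ReLU(3) = 3
Since z > 0: ∂h/∂z = 1
∂L/∂z = ∂L/∂h · ∂h/∂z = -3 × 1 = -3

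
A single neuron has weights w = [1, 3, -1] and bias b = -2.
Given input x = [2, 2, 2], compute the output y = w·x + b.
y = 4

y = (1)(2) + (3)(2) + (-1)(2) + -2 = 4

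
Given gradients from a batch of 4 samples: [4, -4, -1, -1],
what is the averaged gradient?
Average gradient = -0.5

Average = (1/4)(4 + -4 + -1 + -1) = -2/4 = -0.5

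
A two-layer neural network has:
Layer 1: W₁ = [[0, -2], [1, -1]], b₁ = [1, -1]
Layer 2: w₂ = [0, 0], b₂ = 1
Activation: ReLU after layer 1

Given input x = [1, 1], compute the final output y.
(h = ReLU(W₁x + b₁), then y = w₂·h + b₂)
y = 1

Layer 1 pre-activation: z₁ = [-1, -1]
After ReLU: h = [0, 0]
Layer 2 output: y = 0×0 + 0×0 + 1 = 1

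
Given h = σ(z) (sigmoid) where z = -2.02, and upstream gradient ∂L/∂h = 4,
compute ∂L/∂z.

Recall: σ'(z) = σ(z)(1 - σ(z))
∂L/∂z = 0.4136

σ(-2.02) = 0.1171
σ'(-2.02) = σ(-2.02)(1 - σ(-2.02)) = 0.1171 × 0.8829 = 0.1034
∂L/∂z = ∂L/∂h · σ'(z) = 4 × 0.1034 = 0.4136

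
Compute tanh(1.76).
0.9425

tanh(1.76) = (e^(1.76) - e^(-1.76))/(e^(1.76) + e^(-1.76)) = 0.9425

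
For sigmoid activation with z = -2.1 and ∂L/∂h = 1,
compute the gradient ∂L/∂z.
∂L/∂z = 0.09719

σ(-2.1) = 0.1091
σ'(-2.1) = σ(-2.1)(1 - σ(-2.1)) = 0.1091 × 0.8909 = 0.09719
∂L/∂z = ∂L/∂h · σ'(z) = 1 × 0.09719 = 0.09719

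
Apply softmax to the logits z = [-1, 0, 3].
p = [0.0171, 0.0466, 0.9362]

exp(z) = [0.3679, 1, 20.09]
Sum = 21.45
p = [0.0171, 0.0466, 0.9362]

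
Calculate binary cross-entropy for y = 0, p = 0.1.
L = 0.1054

L = -0·log(0.1) - 1·log(0.9) = -log(0.9) = 0.1054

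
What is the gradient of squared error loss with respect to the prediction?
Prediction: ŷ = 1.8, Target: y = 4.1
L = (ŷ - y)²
∂L/∂ŷ = -4.6

∂L/∂ŷ = 2(ŷ - y) = 2(1.8 - 4.1) = 2(-2.3) = -4.6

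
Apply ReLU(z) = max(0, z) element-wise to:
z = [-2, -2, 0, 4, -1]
h = [0, 0, 0, 4, 0]

ReLU applied element-wise: max(0,-2)=0, max(0,-2)=0, max(0,0)=0, max(0,4)=4, max(0,-1)=0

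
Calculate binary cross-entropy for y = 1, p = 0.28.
L = 1.273

L = -1·log(0.28) - 0·log(0.72) = -log(0.28) = 1.273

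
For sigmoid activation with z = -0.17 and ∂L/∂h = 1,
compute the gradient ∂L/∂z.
∂L/∂z = 0.2482

σ(-0.17) = 0.4576
σ'(-0.17) = σ(-0.17)(1 - σ(-0.17)) = 0.4576 × 0.5424 = 0.2482
∂L/∂z = ∂L/∂h · σ'(z) = 1 × 0.2482 = 0.2482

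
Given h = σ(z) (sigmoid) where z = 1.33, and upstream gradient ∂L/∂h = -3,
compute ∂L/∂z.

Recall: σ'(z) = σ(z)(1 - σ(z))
∂L/∂z = -0.4962

σ(1.33) = 0.7908
σ'(1.33) = σ(1.33)(1 - σ(1.33)) = 0.7908 × 0.2092 = 0.1654
∂L/∂z = ∂L/∂h · σ'(z) = -3 × 0.1654 = -0.4962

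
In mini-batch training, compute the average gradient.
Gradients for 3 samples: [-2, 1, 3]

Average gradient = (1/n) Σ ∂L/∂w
Average gradient = 0.6667

Average = (1/3)(-2 + 1 + 3) = 2/3 = 0.6667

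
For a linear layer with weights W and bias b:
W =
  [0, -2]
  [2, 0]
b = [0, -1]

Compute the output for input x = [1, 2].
y = [-4, 1]

Wx = [0×1 + -2×2, 2×1 + 0×2]
   = [-4, 2]
y = Wx + b = [-4 + 0, 2 + -1] = [-4, 1]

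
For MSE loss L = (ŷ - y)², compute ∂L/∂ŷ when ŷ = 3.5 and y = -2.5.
∂L/∂ŷ = 12.0

∂L/∂ŷ = 2(ŷ - y) = 2(3.5 - -2.5) = 2(6.0) = 12.0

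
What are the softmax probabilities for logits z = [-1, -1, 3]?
p = [0.0177, 0.0177, 0.9647]

exp(z) = [0.3679, 0.3679, 20.09]
Sum = 20.82
p = [0.0177, 0.0177, 0.9647]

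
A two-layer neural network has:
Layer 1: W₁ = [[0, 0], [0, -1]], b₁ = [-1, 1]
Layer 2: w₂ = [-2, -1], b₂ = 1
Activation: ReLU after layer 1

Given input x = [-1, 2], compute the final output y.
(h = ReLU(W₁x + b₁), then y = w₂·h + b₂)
y = 1

Layer 1 pre-activation: z₁ = [-1, -1]
After ReLU: h = [0, 0]
Layer 2 output: y = -2×0 + -1×0 + 1 = 1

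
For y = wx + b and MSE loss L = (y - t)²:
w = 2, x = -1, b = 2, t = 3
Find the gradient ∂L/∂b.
∂L/∂b = -6

y = wx + b = (2)(-1) + 2 = 0
∂L/∂y = 2(y - t) = 2(0 - 3) = -6
∂y/∂b = 1
∂L/∂b = ∂L/∂y · ∂y/∂b = -6 × 1 = -6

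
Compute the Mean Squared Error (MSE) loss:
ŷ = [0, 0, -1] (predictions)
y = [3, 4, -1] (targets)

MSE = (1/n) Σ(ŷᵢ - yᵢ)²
MSE = 8.333

MSE = (1/3)((0-3)² + (0-4)² + (-1--1)²) = (1/3)(9 + 16 + 0) = 8.333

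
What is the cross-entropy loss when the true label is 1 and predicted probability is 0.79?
L = 0.2357

L = -1·log(0.79) - 0·log(0.21) = -log(0.79) = 0.2357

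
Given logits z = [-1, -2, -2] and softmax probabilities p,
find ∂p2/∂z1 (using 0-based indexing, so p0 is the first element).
∂p2/∂z1 = -0.04492

p = softmax(z) = [0.5761, 0.2119, 0.2119]
p2 = 0.2119, p1 = 0.2119

∂p2/∂z1 = -p2 × p1 = -0.2119 × 0.2119 = -0.04492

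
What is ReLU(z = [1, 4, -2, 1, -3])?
h = [1, 4, 0, 1, 0]

ReLU applied element-wise: max(0,1)=1, max(0,4)=4, max(0,-2)=0, max(0,1)=1, max(0,-3)=0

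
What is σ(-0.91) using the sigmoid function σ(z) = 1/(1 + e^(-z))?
0.287

sigmoid(-0.91) = 1/(1 + e^(0.91)) = 1/(1 + 2.484) = 0.287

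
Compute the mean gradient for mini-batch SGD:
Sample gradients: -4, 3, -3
Average gradient = -1.333

Average = (1/3)(-4 + 3 + -3) = -4/3 = -1.333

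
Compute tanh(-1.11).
-0.8041

tanh(-1.11) = (e^(-1.11) - e^(1.11))/(e^(-1.11) + e^(1.11)) = -0.8041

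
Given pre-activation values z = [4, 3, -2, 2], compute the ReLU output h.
h = [4, 3, 0, 2]

ReLU applied element-wise: max(0,4)=4, max(0,3)=3, max(0,-2)=0, max(0,2)=2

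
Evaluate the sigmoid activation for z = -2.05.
0.1141

sigmoid(-2.05) = 1/(1 + e^(2.05)) = 1/(1 + 7.768) = 0.1141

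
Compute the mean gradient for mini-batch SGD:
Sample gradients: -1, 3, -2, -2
Average gradient = -0.5

Average = (1/4)(-1 + 3 + -2 + -2) = -2/4 = -0.5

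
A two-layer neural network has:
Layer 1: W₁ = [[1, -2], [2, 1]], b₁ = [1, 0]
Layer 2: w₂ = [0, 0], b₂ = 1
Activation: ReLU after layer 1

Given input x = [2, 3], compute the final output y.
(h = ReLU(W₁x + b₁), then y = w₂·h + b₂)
y = 1

Layer 1 pre-activation: z₁ = [-3, 7]
After ReLU: h = [0, 7]
Layer 2 output: y = 0×0 + 0×7 + 1 = 1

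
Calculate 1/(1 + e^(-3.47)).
0.9698

sigmoid(3.47) = 1/(1 + e^(-3.47)) = 1/(1 + 0.03112) = 0.9698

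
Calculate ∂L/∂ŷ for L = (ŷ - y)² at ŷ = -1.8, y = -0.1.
∂L/∂ŷ = -3.4

∂L/∂ŷ = 2(ŷ - y) = 2(-1.8 - -0.1) = 2(-1.7) = -3.4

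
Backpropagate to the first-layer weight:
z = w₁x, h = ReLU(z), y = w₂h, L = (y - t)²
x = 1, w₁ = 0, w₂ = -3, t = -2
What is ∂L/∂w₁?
∂L/∂w₁ = 0

Forward pass:
z = w₁x = 0×1 = 0
h = ReLU(0) = 0
y = w₂h = -3×0 = 0

Backward pass:
∂L/∂y = 2(y - t) = 2(0 - -2) = 4
∂y/∂h = w₂ = -3
∂h/∂z = 0 (ReLU derivative)
∂z/∂w₁ = x = 1

∂L/∂w₁ = 4 × -3 × 0 × 1 = 0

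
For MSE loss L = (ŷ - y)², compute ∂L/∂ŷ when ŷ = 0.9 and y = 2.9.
∂L/∂ŷ = -4.0

∂L/∂ŷ = 2(ŷ - y) = 2(0.9 - 2.9) = 2(-2.0) = -4.0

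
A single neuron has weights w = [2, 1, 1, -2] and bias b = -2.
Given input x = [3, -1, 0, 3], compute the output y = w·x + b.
y = -3

y = (2)(3) + (1)(-1) + (1)(0) + (-2)(3) + -2 = -3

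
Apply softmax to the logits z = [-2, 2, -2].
p = [0.0177, 0.9647, 0.0177]

exp(z) = [0.1353, 7.389, 0.1353]
Sum = 7.66
p = [0.0177, 0.9647, 0.0177]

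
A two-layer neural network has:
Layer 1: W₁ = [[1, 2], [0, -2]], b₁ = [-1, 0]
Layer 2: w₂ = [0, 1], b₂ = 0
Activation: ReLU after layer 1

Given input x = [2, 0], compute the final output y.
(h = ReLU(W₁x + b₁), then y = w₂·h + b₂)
y = 0

Layer 1 pre-activation: z₁ = [1, 0]
After ReLU: h = [1, 0]
Layer 2 output: y = 0×1 + 1×0 + 0 = 0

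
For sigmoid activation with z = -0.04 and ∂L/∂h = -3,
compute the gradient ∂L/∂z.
∂L/∂z = -0.7497

σ(-0.04) = 0.49
σ'(-0.04) = σ(-0.04)(1 - σ(-0.04)) = 0.49 × 0.51 = 0.2499
∂L/∂z = ∂L/∂h · σ'(z) = -3 × 0.2499 = -0.7497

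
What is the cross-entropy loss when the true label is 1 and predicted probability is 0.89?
L = 0.1165

L = -1·log(0.89) - 0·log(0.11) = -log(0.89) = 0.1165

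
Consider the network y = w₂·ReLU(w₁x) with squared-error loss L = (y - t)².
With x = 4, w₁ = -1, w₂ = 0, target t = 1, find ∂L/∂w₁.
∂L/∂w₁ = 0

Forward pass:
z = w₁x = -1×4 = -4
h = ReLU(-4) = 0
y = w₂h = 0×0 = 0

Backward pass:
∂L/∂y = 2(y - t) = 2(0 - 1) = -2
∂y/∂h = w₂ = 0
∂h/∂z = 0 (ReLU derivative)
∂z/∂w₁ = x = 4

∂L/∂w₁ = -2 × 0 × 0 × 4 = 0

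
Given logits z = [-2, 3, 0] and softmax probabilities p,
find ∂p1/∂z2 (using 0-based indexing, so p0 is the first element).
∂p1/∂z2 = -0.0446

p = softmax(z) = [0.006377, 0.9465, 0.04712]
p1 = 0.9465, p2 = 0.04712

∂p1/∂z2 = -p1 × p2 = -0.9465 × 0.04712 = -0.0446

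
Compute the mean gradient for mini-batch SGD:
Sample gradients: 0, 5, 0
Average gradient = 1.667

Average = (1/3)(0 + 5 + 0) = 5/3 = 1.667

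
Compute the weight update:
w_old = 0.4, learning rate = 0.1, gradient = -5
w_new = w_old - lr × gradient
w_new = 0.9

w_new = w - η·∂L/∂w = 0.4 - 0.1×(-5) = 0.4 - (-0.5) = 0.9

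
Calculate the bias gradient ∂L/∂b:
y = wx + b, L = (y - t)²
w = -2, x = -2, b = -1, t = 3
∂L/∂b = 0

y = wx + b = (-2)(-2) + -1 = 3
∂L/∂y = 2(y - t) = 2(3 - 3) = 0
∂y/∂b = 1
∂L/∂b = ∂L/∂y · ∂y/∂b = 0 × 1 = 0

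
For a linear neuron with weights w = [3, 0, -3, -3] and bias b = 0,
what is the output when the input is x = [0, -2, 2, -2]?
y = 0

y = (3)(0) + (0)(-2) + (-3)(2) + (-3)(-2) + 0 = 0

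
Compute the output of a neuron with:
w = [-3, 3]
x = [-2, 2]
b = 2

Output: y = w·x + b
y = 14

y = (-3)(-2) + (3)(2) + 2 = 14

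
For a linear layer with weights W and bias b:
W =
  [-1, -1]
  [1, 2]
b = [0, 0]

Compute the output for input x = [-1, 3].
y = [-2, 5]

Wx = [-1×-1 + -1×3, 1×-1 + 2×3]
   = [-2, 5]
y = Wx + b = [-2 + 0, 5 + 0] = [-2, 5]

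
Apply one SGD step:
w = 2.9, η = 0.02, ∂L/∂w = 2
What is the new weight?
w_new = 2.86

w_new = w - η·∂L/∂w = 2.9 - 0.02×(2) = 2.9 - (0.04) = 2.86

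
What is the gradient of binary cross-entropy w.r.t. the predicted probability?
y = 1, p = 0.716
∂L/∂p = -1.397

∂L/∂p = -y/p + (1-y)/(1-p) = -1/0.716 + 0 = -1.397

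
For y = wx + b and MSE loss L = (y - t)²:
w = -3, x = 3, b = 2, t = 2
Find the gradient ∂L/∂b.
∂L/∂b = -18

y = wx + b = (-3)(3) + 2 = -7
∂L/∂y = 2(y - t) = 2(-7 - 2) = -18
∂y/∂b = 1
∂L/∂b = ∂L/∂y · ∂y/∂b = -18 × 1 = -18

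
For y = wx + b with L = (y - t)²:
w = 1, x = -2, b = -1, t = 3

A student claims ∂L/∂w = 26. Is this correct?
Incorrect

y = (1)(-2) + -1 = -3
∂L/∂y = 2(y - t) = 2(-3 - 3) = -12
∂y/∂w = x = -2
∂L/∂w = -12 × -2 = 24

Claimed value: 26
Incorrect: The correct gradient is 24.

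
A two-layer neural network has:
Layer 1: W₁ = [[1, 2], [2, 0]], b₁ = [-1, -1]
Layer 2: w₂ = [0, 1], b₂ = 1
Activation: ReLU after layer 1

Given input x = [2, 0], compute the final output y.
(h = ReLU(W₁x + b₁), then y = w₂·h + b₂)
y = 4

Layer 1 pre-activation: z₁ = [1, 3]
After ReLU: h = [1, 3]
Layer 2 output: y = 0×1 + 1×3 + 1 = 4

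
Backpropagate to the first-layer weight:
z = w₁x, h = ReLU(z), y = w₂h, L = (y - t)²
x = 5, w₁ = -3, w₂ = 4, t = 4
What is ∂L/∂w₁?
∂L/∂w₁ = 0

Forward pass:
z = w₁x = -3×5 = -15
h = ReLU(-15) = 0
y = w₂h = 4×0 = 0

Backward pass:
∂L/∂y = 2(y - t) = 2(0 - 4) = -8
∂y/∂h = w₂ = 4
∂h/∂z = 0 (ReLU derivative)
∂z/∂w₁ = x = 5

∂L/∂w₁ = -8 × 4 × 0 × 5 = 0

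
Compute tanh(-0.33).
-0.3185

tanh(-0.33) = (e^(-0.33) - e^(0.33))/(e^(-0.33) + e^(0.33)) = -0.3185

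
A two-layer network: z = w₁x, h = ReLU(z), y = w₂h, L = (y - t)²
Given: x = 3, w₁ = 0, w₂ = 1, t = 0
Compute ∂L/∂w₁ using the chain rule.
∂L/∂w₁ = 0

Forward pass:
z = w₁x = 0×3 = 0
h = ReLU(0) = 0
y = w₂h = 1×0 = 0

Backward pass:
∂L/∂y = 2(y - t) = 2(0 - 0) = 0
∂y/∂h = w₂ = 1
∂h/∂z = 0 (ReLU derivative)
∂z/∂w₁ = x = 3

∂L/∂w₁ = 0 × 1 × 0 × 3 = 0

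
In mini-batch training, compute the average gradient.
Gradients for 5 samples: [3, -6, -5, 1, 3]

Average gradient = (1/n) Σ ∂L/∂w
Average gradient = -0.8

Average = (1/5)(3 + -6 + -5 + 1 + 3) = -4/5 = -0.8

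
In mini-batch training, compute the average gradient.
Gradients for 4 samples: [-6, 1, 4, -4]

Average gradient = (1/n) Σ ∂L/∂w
Average gradient = -1.25

Average = (1/4)(-6 + 1 + 4 + -4) = -5/4 = -1.25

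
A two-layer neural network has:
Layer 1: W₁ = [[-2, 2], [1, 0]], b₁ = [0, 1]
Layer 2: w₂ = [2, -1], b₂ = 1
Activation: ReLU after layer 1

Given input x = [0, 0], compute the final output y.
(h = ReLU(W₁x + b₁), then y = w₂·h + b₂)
y = 0

Layer 1 pre-activation: z₁ = [0, 1]
After ReLU: h = [0, 1]
Layer 2 output: y = 2×0 + -1×1 + 1 = 0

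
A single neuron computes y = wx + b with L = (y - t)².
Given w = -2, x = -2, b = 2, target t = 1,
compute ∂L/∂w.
∂L/∂w = -20

y = wx + b = (-2)(-2) + 2 = 6
∂L/∂y = 2(y - t) = 2(6 - 1) = 10
∂y/∂w = x = -2
∂L/∂w = ∂L/∂y · ∂y/∂w = 10 × -2 = -20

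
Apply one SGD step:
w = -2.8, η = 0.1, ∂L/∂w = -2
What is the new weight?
w_new = -2.6

w_new = w - η·∂L/∂w = -2.8 - 0.1×(-2) = -2.8 - (-0.2) = -2.6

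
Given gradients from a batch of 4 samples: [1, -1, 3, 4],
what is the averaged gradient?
Average gradient = 1.75

Average = (1/4)(1 + -1 + 3 + 4) = 7/4 = 1.75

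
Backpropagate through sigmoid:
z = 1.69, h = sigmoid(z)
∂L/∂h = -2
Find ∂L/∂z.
∂L/∂z = -0.263

σ(1.69) = 0.8442
σ'(1.69) = σ(1.69)(1 - σ(1.69)) = 0.8442 × 0.1558 = 0.1315
∂L/∂z = ∂L/∂h · σ'(z) = -2 × 0.1315 = -0.263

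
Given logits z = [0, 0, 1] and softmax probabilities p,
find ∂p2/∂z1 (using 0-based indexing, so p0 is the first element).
∂p2/∂z1 = -0.1221

p = softmax(z) = [0.2119, 0.2119, 0.5761]
p2 = 0.5761, p1 = 0.2119

∂p2/∂z1 = -p2 × p1 = -0.5761 × 0.2119 = -0.1221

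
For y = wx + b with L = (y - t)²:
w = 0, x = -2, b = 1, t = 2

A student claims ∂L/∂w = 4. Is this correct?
Correct

y = (0)(-2) + 1 = 1
∂L/∂y = 2(y - t) = 2(1 - 2) = -2
∂y/∂w = x = -2
∂L/∂w = -2 × -2 = 4

Claimed value: 4
Correct: The correct gradient is 4.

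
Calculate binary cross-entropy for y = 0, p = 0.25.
L = 0.2877

L = -0·log(0.25) - 1·log(0.75) = -log(0.75) = 0.2877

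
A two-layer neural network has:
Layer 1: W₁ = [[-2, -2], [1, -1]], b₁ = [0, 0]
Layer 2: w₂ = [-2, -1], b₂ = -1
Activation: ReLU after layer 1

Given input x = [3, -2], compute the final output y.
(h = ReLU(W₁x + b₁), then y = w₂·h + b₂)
y = -6

Layer 1 pre-activation: z₁ = [-2, 5]
After ReLU: h = [0, 5]
Layer 2 output: y = -2×0 + -1×5 + -1 = -6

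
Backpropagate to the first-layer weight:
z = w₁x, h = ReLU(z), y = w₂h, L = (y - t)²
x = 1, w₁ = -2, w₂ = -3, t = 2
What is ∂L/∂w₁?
∂L/∂w₁ = 0

Forward pass:
z = w₁x = -2×1 = -2
h = ReLU(-2) = 0
y = w₂h = -3×0 = 0

Backward pass:
∂L/∂y = 2(y - t) = 2(0 - 2) = -4
∂y/∂h = w₂ = -3
∂h/∂z = 0 (ReLU derivative)
∂z/∂w₁ = x = 1

∂L/∂w₁ = -4 × -3 × 0 × 1 = 0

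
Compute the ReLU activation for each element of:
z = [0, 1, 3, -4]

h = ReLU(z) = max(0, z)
h = [0, 1, 3, 0]

ReLU applied element-wise: max(0,0)=0, max(0,1)=1, max(0,3)=3, max(0,-4)=0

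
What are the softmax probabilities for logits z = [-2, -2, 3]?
p = [0.0066, 0.0066, 0.9867]

exp(z) = [0.1353, 0.1353, 20.09]
Sum = 20.36
p = [0.0066, 0.0066, 0.9867]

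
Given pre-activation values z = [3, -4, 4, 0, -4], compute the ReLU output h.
h = [3, 0, 4, 0, 0]

ReLU applied element-wise: max(0,3)=3, max(0,-4)=0, max(0,4)=4, max(0,0)=0, max(0,-4)=0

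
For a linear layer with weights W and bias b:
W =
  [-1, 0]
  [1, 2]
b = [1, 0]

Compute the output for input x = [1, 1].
y = [0, 3]

Wx = [-1×1 + 0×1, 1×1 + 2×1]
   = [-1, 3]
y = Wx + b = [-1 + 1, 3 + 0] = [0, 3]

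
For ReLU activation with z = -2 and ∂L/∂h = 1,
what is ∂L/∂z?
∂L/∂z = 0

h = ReLU(-2) = 0
Since z < 0: ∂h/∂z = 0
∂L/∂z = ∂L/∂h · ∂h/∂z = 1 × 0 = 0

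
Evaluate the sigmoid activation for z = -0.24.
0.4403

sigmoid(-0.24) = 1/(1 + e^(0.24)) = 1/(1 + 1.271) = 0.4403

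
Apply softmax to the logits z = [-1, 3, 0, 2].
p = [0.0128, 0.6964, 0.0347, 0.2562]

exp(z) = [0.3679, 20.09, 1, 7.389]
Sum = 28.84
p = [0.0128, 0.6964, 0.0347, 0.2562]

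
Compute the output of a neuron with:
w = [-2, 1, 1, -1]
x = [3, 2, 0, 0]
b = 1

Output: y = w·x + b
y = -3

y = (-2)(3) + (1)(2) + (1)(0) + (-1)(0) + 1 = -3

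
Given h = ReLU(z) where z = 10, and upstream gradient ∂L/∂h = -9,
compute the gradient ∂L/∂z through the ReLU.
∂L/∂z = -9

h = ReLU(10) = 10
Since z > 0: ∂h/∂z = 1
∂L/∂z = ∂L/∂h · ∂h/∂z = -9 × 1 = -9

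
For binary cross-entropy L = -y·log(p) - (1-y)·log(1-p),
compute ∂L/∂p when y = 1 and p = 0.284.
∂L/∂p = -3.521

∂L/∂p = -y/p + (1-y)/(1-p) = -1/0.284 + 0 = -3.521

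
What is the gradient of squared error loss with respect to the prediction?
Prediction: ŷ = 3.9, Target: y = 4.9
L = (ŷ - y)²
∂L/∂ŷ = -2.0

∂L/∂ŷ = 2(ŷ - y) = 2(3.9 - 4.9) = 2(-1.0) = -2.0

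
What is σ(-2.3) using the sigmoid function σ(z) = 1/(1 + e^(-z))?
0.09112

sigmoid(-2.3) = 1/(1 + e^(2.3)) = 1/(1 + 9.974) = 0.09112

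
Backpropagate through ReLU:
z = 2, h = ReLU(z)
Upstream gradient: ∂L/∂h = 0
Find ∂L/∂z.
∂L/∂z = 0

h = ReLU(2) = 2
Since z > 0: ∂h/∂z = 1
∂L/∂z = ∂L/∂h · ∂h/∂z = 0 × 1 = 0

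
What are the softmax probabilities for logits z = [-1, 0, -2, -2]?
p = [0.2245, 0.6103, 0.0826, 0.0826]

exp(z) = [0.3679, 1, 0.1353, 0.1353]
Sum = 1.639
p = [0.2245, 0.6103, 0.0826, 0.0826]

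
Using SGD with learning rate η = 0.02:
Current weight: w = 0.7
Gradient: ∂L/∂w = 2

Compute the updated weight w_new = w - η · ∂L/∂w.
w_new = 0.66

w_new = w - η·∂L/∂w = 0.7 - 0.02×(2) = 0.7 - (0.04) = 0.66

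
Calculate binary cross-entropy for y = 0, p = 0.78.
L = 1.514

L = -0·log(0.78) - 1·log(0.22) = -log(0.22) = 1.514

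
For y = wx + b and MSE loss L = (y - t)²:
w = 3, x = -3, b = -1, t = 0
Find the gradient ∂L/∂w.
∂L/∂w = 60

y = wx + b = (3)(-3) + -1 = -10
∂L/∂y = 2(y - t) = 2(-10 - 0) = -20
∂y/∂w = x = -3
∂L/∂w = ∂L/∂y · ∂y/∂w = -20 × -3 = 60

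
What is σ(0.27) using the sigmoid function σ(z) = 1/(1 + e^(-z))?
0.5671

sigmoid(0.27) = 1/(1 + e^(-0.27)) = 1/(1 + 0.7634) = 0.5671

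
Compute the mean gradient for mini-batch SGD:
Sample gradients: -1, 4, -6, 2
Average gradient = -0.25

Average = (1/4)(-1 + 4 + -6 + 2) = -1/4 = -0.25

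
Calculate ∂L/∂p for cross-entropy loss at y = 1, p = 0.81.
∂L/∂p = -1.235

∂L/∂p = -y/p + (1-y)/(1-p) = -1/0.81 + 0 = -1.235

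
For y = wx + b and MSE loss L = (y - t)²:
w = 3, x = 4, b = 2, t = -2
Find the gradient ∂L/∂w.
∂L/∂w = 128

y = wx + b = (3)(4) + 2 = 14
∂L/∂y = 2(y - t) = 2(14 - -2) = 32
∂y/∂w = x = 4
∂L/∂w = ∂L/∂y · ∂y/∂w = 32 × 4 = 128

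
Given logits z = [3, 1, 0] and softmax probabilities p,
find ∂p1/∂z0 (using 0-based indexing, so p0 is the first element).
∂p1/∂z0 = -0.09636

p = softmax(z) = [0.8438, 0.1142, 0.04201]
p1 = 0.1142, p0 = 0.8438

∂p1/∂z0 = -p1 × p0 = -0.1142 × 0.8438 = -0.09636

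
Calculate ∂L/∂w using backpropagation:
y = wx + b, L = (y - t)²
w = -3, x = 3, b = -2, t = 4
∂L/∂w = -90

y = wx + b = (-3)(3) + -2 = -11
∂L/∂y = 2(y - t) = 2(-11 - 4) = -30
∂y/∂w = x = 3
∂L/∂w = ∂L/∂y · ∂y/∂w = -30 × 3 = -90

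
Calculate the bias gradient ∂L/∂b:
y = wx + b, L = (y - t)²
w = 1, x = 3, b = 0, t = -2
∂L/∂b = 10

y = wx + b = (1)(3) + 0 = 3
∂L/∂y = 2(y - t) = 2(3 - -2) = 10
∂y/∂b = 1
∂L/∂b = ∂L/∂y · ∂y/∂b = 10 × 1 = 10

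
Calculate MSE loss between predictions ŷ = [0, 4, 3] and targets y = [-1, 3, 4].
MSE = 1

MSE = (1/3)((0--1)² + (4-3)² + (3-4)²) = (1/3)(1 + 1 + 1) = 1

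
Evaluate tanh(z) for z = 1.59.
0.9201

tanh(1.59) = (e^(1.59) - e^(-1.59))/(e^(1.59) + e^(-1.59)) = 0.9201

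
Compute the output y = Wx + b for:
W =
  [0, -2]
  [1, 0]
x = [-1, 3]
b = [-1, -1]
y = [-7, -2]

Wx = [0×-1 + -2×3, 1×-1 + 0×3]
   = [-6, -1]
y = Wx + b = [-6 + -1, -1 + -1] = [-7, -2]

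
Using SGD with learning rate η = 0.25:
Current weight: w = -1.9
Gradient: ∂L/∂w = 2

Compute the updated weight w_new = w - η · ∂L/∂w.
w_new = -2.4

w_new = w - η·∂L/∂w = -1.9 - 0.25×(2) = -1.9 - (0.5) = -2.4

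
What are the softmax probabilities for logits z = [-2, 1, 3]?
p = [0.0059, 0.1185, 0.8756]

exp(z) = [0.1353, 2.718, 20.09]
Sum = 22.94
p = [0.0059, 0.1185, 0.8756]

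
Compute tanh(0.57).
0.5154

tanh(0.57) = (e^(0.57) - e^(-0.57))/(e^(0.57) + e^(-0.57)) = 0.5154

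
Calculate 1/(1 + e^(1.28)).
0.2176

sigmoid(-1.28) = 1/(1 + e^(1.28)) = 1/(1 + 3.597) = 0.2176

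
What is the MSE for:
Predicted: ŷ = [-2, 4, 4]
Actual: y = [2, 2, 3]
MSE = 7

MSE = (1/3)((-2-2)² + (4-2)² + (4-3)²) = (1/3)(16 + 4 + 1) = 7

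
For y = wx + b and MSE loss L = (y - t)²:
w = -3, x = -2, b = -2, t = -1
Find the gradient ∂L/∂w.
∂L/∂w = -20

y = wx + b = (-3)(-2) + -2 = 4
∂L/∂y = 2(y - t) = 2(4 - -1) = 10
∂y/∂w = x = -2
∂L/∂w = ∂L/∂y · ∂y/∂w = 10 × -2 = -20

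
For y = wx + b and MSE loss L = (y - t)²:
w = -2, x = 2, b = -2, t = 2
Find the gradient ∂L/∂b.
∂L/∂b = -16

y = wx + b = (-2)(2) + -2 = -6
∂L/∂y = 2(y - t) = 2(-6 - 2) = -16
∂y/∂b = 1
∂L/∂b = ∂L/∂y · ∂y/∂b = -16 × 1 = -16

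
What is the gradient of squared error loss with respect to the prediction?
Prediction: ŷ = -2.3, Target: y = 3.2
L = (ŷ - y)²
∂L/∂ŷ = -11.0

∂L/∂ŷ = 2(ŷ - y) = 2(-2.3 - 3.2) = 2(-5.5) = -11.0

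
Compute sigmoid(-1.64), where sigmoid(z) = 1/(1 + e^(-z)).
0.1625

sigmoid(-1.64) = 1/(1 + e^(1.64)) = 1/(1 + 5.155) = 0.1625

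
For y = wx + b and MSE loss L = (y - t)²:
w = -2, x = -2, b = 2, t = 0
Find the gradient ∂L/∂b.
∂L/∂b = 12

y = wx + b = (-2)(-2) + 2 = 6
∂L/∂y = 2(y - t) = 2(6 - 0) = 12
∂y/∂b = 1
∂L/∂b = ∂L/∂y · ∂y/∂b = 12 × 1 = 12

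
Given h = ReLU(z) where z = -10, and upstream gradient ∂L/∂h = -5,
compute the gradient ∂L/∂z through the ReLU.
∂L/∂z = 0

h = ReLU(-10) = 0
Since z < 0: ∂h/∂z = 0
∂L/∂z = ∂L/∂h · ∂h/∂z = -5 × 0 = 0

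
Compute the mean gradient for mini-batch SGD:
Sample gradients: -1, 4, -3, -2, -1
Average gradient = -0.6

Average = (1/5)(-1 + 4 + -3 + -2 + -1) = -3/5 = -0.6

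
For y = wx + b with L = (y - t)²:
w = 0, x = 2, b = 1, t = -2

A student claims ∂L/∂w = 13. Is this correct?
Incorrect

y = (0)(2) + 1 = 1
∂L/∂y = 2(y - t) = 2(1 - -2) = 6
∂y/∂w = x = 2
∂L/∂w = 6 × 2 = 12

Claimed value: 13
Incorrect: The correct gradient is 12.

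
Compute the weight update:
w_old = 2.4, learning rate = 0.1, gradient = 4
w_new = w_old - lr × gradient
w_new = 2

w_new = w - η·∂L/∂w = 2.4 - 0.1×(4) = 2.4 - (0.4) = 2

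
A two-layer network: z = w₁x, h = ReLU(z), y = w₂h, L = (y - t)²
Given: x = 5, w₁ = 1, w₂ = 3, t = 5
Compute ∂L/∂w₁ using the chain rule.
∂L/∂w₁ = 300

Forward pass:
z = w₁x = 1×5 = 5
h = ReLU(5) = 5
y = w₂h = 3×5 = 15

Backward pass:
∂L/∂y = 2(y - t) = 2(15 - 5) = 20
∂y/∂h = w₂ = 3
∂h/∂z = 1 (ReLU derivative)
∂z/∂w₁ = x = 5

∂L/∂w₁ = 20 × 3 × 1 × 5 = 300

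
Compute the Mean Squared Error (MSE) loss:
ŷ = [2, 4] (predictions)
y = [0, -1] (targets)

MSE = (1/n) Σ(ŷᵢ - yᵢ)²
MSE = 14.5

MSE = (1/2)((2-0)² + (4--1)²) = (1/2)(4 + 25) = 14.5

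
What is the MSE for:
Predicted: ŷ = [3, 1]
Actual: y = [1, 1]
MSE = 2

MSE = (1/2)((3-1)² + (1-1)²) = (1/2)(4 + 0) = 2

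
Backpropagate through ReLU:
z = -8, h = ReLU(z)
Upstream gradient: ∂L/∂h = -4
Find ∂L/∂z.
∂L/∂z = 0

h = ReLU(-8) = 0
Since z < 0: ∂h/∂z = 0
∂L/∂z = ∂L/∂h · ∂h/∂z = -4 × 0 = 0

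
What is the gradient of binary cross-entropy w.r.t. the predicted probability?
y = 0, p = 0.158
∂L/∂p = 1.188

∂L/∂p = -y/p + (1-y)/(1-p) = 0 + 1/0.842 = 1.188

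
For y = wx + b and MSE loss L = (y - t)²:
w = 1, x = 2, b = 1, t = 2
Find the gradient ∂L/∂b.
∂L/∂b = 2

y = wx + b = (1)(2) + 1 = 3
∂L/∂y = 2(y - t) = 2(3 - 2) = 2
∂y/∂b = 1
∂L/∂b = ∂L/∂y · ∂y/∂b = 2 × 1 = 2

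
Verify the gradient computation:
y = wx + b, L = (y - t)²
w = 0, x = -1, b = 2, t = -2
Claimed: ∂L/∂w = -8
Correct

y = (0)(-1) + 2 = 2
∂L/∂y = 2(y - t) = 2(2 - -2) = 8
∂y/∂w = x = -1
∂L/∂w = 8 × -1 = -8

Claimed value: -8
Correct: The correct gradient is -8.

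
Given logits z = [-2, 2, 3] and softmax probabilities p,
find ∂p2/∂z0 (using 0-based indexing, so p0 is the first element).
∂p2/∂z0 = -0.003566

p = softmax(z) = [0.004902, 0.2676, 0.7275]
p2 = 0.7275, p0 = 0.004902

∂p2/∂z0 = -p2 × p0 = -0.7275 × 0.004902 = -0.003566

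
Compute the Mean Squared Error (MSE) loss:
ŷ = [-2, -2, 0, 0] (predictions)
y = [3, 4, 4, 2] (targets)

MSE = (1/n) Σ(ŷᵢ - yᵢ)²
MSE = 20.25

MSE = (1/4)((-2-3)² + (-2-4)² + (0-4)² + (0-2)²) = (1/4)(25 + 36 + 16 + 4) = 20.25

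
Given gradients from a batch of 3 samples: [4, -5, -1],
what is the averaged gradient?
Average gradient = -0.6667

Average = (1/3)(4 + -5 + -1) = -2/3 = -0.6667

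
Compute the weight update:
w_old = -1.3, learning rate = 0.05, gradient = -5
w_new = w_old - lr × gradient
w_new = -1.05

w_new = w - η·∂L/∂w = -1.3 - 0.05×(-5) = -1.3 - (-0.25) = -1.05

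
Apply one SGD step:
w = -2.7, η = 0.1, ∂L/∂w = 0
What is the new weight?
w_new = -2.7

w_new = w - η·∂L/∂w = -2.7 - 0.1×(0) = -2.7 - (0) = -2.7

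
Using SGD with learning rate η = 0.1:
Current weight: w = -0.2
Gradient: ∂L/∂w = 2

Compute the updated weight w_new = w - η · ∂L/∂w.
w_new = -0.4

w_new = w - η·∂L/∂w = -0.2 - 0.1×(2) = -0.2 - (0.2) = -0.4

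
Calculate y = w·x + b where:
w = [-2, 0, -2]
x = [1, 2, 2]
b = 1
y = -5

y = (-2)(1) + (0)(2) + (-2)(2) + 1 = -5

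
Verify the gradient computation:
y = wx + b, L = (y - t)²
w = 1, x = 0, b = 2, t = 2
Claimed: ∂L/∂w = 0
Correct

y = (1)(0) + 2 = 2
∂L/∂y = 2(y - t) = 2(2 - 2) = 0
∂y/∂w = x = 0
∂L/∂w = 0 × 0 = 0

Claimed value: 0
Correct: The correct gradient is 0.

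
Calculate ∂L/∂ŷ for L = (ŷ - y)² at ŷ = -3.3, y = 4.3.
∂L/∂ŷ = -15.2

∂L/∂ŷ = 2(ŷ - y) = 2(-3.3 - 4.3) = 2(-7.6) = -15.2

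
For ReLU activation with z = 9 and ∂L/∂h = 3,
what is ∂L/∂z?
∂L/∂z = 3

h = ReLU(9) = 9
Since z > 0: ∂h/∂z = 1
∂L/∂z = ∂L/∂h · ∂h/∂z = 3 × 1 = 3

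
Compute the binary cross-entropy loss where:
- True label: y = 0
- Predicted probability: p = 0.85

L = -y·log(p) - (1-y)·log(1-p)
L = 1.897

L = -0·log(0.85) - 1·log(0.15) = -log(0.15) = 1.897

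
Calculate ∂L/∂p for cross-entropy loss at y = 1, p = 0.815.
∂L/∂p = -1.227

∂L/∂p = -y/p + (1-y)/(1-p) = -1/0.815 + 0 = -1.227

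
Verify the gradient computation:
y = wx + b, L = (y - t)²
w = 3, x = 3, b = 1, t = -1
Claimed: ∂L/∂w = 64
Incorrect

y = (3)(3) + 1 = 10
∂L/∂y = 2(y - t) = 2(10 - -1) = 22
∂y/∂w = x = 3
∂L/∂w = 22 × 3 = 66

Claimed value: 64
Incorrect: The correct gradient is 66.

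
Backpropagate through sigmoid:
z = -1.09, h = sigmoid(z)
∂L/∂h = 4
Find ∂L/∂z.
∂L/∂z = 0.7532

σ(-1.09) = 0.2516
σ'(-1.09) = σ(-1.09)(1 - σ(-1.09)) = 0.2516 × 0.7484 = 0.1883
∂L/∂z = ∂L/∂h · σ'(z) = 4 × 0.1883 = 0.7532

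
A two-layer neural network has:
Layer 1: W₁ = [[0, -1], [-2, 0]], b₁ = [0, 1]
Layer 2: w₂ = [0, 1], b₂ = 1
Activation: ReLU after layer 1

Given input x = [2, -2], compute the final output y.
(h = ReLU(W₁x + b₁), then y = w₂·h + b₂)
y = 1

Layer 1 pre-activation: z₁ = [2, -3]
After ReLU: h = [2, 0]
Layer 2 output: y = 0×2 + 1×0 + 1 = 1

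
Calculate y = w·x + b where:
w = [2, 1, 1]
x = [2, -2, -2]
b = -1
y = -1

y = (2)(2) + (1)(-2) + (1)(-2) + -1 = -1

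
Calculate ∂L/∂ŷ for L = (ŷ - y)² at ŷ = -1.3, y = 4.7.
∂L/∂ŷ = -12.0

∂L/∂ŷ = 2(ŷ - y) = 2(-1.3 - 4.7) = 2(-6.0) = -12.0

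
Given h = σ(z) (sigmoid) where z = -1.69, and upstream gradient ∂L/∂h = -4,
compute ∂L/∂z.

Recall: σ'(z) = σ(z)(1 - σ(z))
∂L/∂z = -0.526

σ(-1.69) = 0.1558
σ'(-1.69) = σ(-1.69)(1 - σ(-1.69)) = 0.1558 × 0.8442 = 0.1315
∂L/∂z = ∂L/∂h · σ'(z) = -4 × 0.1315 = -0.526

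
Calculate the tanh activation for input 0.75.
0.6351

tanh(0.75) = (e^(0.75) - e^(-0.75))/(e^(0.75) + e^(-0.75)) = 0.6351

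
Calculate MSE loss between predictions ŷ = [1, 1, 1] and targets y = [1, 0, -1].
MSE = 1.667

MSE = (1/3)((1-1)² + (1-0)² + (1--1)²) = (1/3)(0 + 1 + 4) = 1.667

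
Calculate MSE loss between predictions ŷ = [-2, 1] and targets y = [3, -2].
MSE = 17

MSE = (1/2)((-2-3)² + (1--2)²) = (1/2)(25 + 9) = 17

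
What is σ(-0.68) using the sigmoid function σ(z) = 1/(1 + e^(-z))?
0.3363

sigmoid(-0.68) = 1/(1 + e^(0.68)) = 1/(1 + 1.974) = 0.3363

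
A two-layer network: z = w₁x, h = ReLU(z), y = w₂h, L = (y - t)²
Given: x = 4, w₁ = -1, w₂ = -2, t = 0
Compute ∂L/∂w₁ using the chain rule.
∂L/∂w₁ = 0

Forward pass:
z = w₁x = -1×4 = -4
h = ReLU(-4) = 0
y = w₂h = -2×0 = 0

Backward pass:
∂L/∂y = 2(y - t) = 2(0 - 0) = 0
∂y/∂h = w₂ = -2
∂h/∂z = 0 (ReLU derivative)
∂z/∂w₁ = x = 4

∂L/∂w₁ = 0 × -2 × 0 × 4 = 0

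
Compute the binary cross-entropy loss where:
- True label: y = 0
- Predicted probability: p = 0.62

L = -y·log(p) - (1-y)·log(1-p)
L = 0.9676

L = -0·log(0.62) - 1·log(0.38) = -log(0.38) = 0.9676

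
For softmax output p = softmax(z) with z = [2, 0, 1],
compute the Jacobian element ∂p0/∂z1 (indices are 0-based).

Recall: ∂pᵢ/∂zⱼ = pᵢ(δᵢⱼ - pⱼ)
∂p0/∂z1 = -0.05989

p = softmax(z) = [0.6652, 0.09003, 0.2447]
p0 = 0.6652, p1 = 0.09003

∂p0/∂z1 = -p0 × p1 = -0.6652 × 0.09003 = -0.05989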